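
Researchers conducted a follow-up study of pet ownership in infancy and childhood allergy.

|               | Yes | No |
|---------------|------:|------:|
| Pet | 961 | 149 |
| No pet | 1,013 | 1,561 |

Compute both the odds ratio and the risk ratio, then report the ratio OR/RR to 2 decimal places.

Cells: a = 961, b = 149, c = 1013, d = 1561.
OR = (961·1561)/(149·1013) = 1500121/150937 = 9.93872
Risk in exposed = 961/1110 = 0.86577; risk in unexposed = 1013/2574 = 0.39355; RR = 2.19988
OR/RR = 9.93872 / 2.19988 = 4.51784
The outcome is not rare, so the OR lies further from 1 than the RR.

4.52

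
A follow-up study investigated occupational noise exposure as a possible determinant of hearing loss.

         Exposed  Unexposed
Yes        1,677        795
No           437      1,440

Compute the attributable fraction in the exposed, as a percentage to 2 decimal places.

55.16

Reading the table with exposure as columns: a = 1677 (Exposed, case), b = 437 (Exposed, non-case), c = 795 (Unexposed, case), d = 1440.
Risk in exposed = 1677/2114 = 0.79328; risk in unexposed = 795/2235 = 0.35570.
RR = 0.79328/0.35570 = 2.23017
AR% = (RR − 1)/RR × 100 = (2.23017 − 1)/2.23017 × 100 = 55.1604%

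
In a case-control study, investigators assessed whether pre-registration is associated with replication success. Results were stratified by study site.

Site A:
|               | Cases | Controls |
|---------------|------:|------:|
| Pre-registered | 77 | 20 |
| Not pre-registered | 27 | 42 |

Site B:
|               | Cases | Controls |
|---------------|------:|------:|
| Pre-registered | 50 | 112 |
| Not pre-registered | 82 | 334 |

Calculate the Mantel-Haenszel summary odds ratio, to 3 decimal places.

OR_MH = Σ(aᵢdᵢ/nᵢ) / Σ(bᵢcᵢ/nᵢ), where nᵢ is the stratum total.
Stratum 1 (Site A): n = 166; a·d/n = 77·42/166 = 19.4819; b·c/n = 20·27/166 = 3.2530
Stratum 2 (Site B): n = 578; a·d/n = 50·334/578 = 28.8927; b·c/n = 112·82/578 = 15.8893
OR_MH = (19.4819 + 28.8927) / (3.2530 + 15.8893) = 48.3747 / 19.1423 = 2.52711

2.527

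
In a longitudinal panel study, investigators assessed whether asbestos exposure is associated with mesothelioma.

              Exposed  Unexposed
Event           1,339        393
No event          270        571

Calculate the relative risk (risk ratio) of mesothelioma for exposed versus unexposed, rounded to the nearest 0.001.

Reading the table with exposure as columns: a = 1339 (Exposed, case), b = 270 (Exposed, non-case), c = 393 (Unexposed, case), d = 571.
Risk in exposed = 1339/1609 = 0.83219; risk in unexposed = 393/964 = 0.40768.
RR = 0.83219 / 0.40768 = 2.04131
The risk among the exposed is 2.04 times that among the unexposed.

2.041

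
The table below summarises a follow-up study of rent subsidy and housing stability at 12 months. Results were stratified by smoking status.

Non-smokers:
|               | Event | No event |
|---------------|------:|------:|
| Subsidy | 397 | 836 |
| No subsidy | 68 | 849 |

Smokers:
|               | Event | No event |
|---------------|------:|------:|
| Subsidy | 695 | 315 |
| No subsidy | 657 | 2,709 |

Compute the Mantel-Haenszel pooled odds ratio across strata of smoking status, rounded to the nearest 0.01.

OR_MH = Σ(aᵢdᵢ/nᵢ) / Σ(bᵢcᵢ/nᵢ), where nᵢ is the stratum total.
Stratum 1 (Non-smokers): n = 2150; a·d/n = 397·849/2150 = 156.7688; b·c/n = 836·68/2150 = 26.4409
Stratum 2 (Smokers): n = 4376; a·d/n = 695·2709/4376 = 430.2457; b·c/n = 315·657/4376 = 47.2932
OR_MH = (156.7688 + 430.2457) / (26.4409 + 47.2932) = 587.0145 / 73.7341 = 7.96123

7.96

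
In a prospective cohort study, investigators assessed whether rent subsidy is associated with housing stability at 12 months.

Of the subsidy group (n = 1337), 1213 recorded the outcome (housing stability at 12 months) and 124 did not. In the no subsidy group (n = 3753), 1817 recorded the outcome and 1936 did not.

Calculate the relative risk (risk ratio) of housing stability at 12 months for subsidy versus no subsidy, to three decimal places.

From the description: a = 1213, b = 124, c = 1817, d = 1936.
Risk in exposed = 1213/1337 = 0.90726; risk in unexposed = 1817/3753 = 0.48415.
RR = 0.90726 / 0.48415 = 1.87393
The risk among the exposed is 1.87 times that among the unexposed.

1.874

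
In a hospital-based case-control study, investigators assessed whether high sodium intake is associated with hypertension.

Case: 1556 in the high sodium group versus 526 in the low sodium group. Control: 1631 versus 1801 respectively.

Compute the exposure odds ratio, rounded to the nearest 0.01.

3.27

From the description: a = 1556, b = 1631, c = 526, d = 1801.
OR = (a·d)/(b·c) = (1556 × 1801) / (1631 × 526) = 2802356 / 857906 = 3.26651
The odds of hypertension are about 3.27 times as high in the high sodium group.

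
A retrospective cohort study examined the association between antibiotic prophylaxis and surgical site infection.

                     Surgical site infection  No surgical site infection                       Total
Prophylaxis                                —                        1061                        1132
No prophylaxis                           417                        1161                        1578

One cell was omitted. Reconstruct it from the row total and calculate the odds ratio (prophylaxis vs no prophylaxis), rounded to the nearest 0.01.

The missing cell is in the exposed row: 1132 − 1061 = 71.
So a = 71, b = 1061, c = 417, d = 1161.
OR = (a·d)/(b·c) = (71 × 1161) / (1061 × 417) = 82431 / 442437 = 0.18631

0.19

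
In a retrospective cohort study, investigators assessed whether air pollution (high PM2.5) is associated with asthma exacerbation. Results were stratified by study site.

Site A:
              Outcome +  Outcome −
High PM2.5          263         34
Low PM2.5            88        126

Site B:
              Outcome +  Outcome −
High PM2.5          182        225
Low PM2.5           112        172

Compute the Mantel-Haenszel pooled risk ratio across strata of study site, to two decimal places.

1.58

RR_MH = Σ(aᵢ·n₀ᵢ/nᵢ) / Σ(cᵢ·n₁ᵢ/nᵢ), with n₁ᵢ = aᵢ+bᵢ (exposed), n₀ᵢ = cᵢ+dᵢ (unexposed), nᵢ = n₁ᵢ+n₀ᵢ.
Stratum 1 (Site A): n₁ = 297, n₀ = 214, n = 511; a·n₀/n = 263·214/511 = 110.1409; c·n₁/n = 88·297/511 = 51.1468
Stratum 2 (Site B): n₁ = 407, n₀ = 284, n = 691; a·n₀/n = 182·284/691 = 74.8017; c·n₁/n = 112·407/691 = 65.9682
RR_MH = (110.1409 + 74.8017) / (51.1468 + 65.9682) = 184.9426 / 117.1149 = 1.57916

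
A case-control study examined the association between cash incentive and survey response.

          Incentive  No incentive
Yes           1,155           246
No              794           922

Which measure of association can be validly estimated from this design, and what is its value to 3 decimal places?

Reading the table with exposure as columns: a = 1155 (Incentive, case), b = 794 (Incentive, non-case), c = 246 (No incentive, case), d = 922.
This is a case-control study: participants were sampled on outcome status, so risks in the source population cannot be estimated directly — relative risk is not valid here. The odds ratio is the appropriate measure.
OR = (a·d)/(b·c) = (1155 × 922) / (794 × 246) = 1064910 / 195324 = 5.45202

5.452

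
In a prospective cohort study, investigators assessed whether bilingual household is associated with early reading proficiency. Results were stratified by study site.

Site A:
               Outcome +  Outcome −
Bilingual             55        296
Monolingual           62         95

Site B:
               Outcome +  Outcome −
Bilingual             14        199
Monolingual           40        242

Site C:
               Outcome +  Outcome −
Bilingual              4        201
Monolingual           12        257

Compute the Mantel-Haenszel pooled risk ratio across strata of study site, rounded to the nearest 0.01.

0.42

RR_MH = Σ(aᵢ·n₀ᵢ/nᵢ) / Σ(cᵢ·n₁ᵢ/nᵢ), with n₁ᵢ = aᵢ+bᵢ (exposed), n₀ᵢ = cᵢ+dᵢ (unexposed), nᵢ = n₁ᵢ+n₀ᵢ.
Stratum 1 (Site A): n₁ = 351, n₀ = 157, n = 508; a·n₀/n = 55·157/508 = 16.9980; c·n₁/n = 62·351/508 = 42.8386
Stratum 2 (Site B): n₁ = 213, n₀ = 282, n = 495; a·n₀/n = 14·282/495 = 7.9758; c·n₁/n = 40·213/495 = 17.2121
Stratum 3 (Site C): n₁ = 205, n₀ = 269, n = 474; a·n₀/n = 4·269/474 = 2.2700; c·n₁/n = 12·205/474 = 5.1899
RR_MH = (16.9980 + 7.9758 + 2.2700) / (42.8386 + 17.2121 + 5.1899) = 27.2438 / 65.2406 = 0.41759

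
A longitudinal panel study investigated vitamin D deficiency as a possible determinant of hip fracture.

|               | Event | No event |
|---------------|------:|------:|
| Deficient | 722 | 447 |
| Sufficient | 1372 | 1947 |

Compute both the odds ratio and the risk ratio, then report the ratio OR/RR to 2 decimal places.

1.53

Cells: a = 722, b = 447, c = 1372, d = 1947.
OR = (722·1947)/(447·1372) = 1405734/613284 = 2.29214
Risk in exposed = 722/1169 = 0.61762; risk in unexposed = 1372/3319 = 0.41338; RR = 1.49409
OR/RR = 2.29214 / 1.49409 = 1.53414
The outcome is not rare, so the OR lies further from 1 than the RR.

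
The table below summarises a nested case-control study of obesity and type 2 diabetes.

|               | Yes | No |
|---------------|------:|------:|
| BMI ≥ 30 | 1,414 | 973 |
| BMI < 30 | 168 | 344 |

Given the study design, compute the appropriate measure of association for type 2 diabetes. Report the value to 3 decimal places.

2.976

Cells: a = 1414, b = 973, c = 168, d = 344.
This is a nested case-control study: participants were sampled on outcome status, so risks in the source population cannot be estimated directly — relative risk is not valid here. The odds ratio is the appropriate measure.
OR = (a·d)/(b·c) = (1414 × 344) / (973 × 168) = 486416 / 163464 = 2.97568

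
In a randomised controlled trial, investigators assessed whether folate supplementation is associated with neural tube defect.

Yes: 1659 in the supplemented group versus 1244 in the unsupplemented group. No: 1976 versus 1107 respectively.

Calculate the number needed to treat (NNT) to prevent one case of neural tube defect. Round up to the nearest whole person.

Risk in treated group = 1659/3635 = 0.45640; risk in control = 1244/2351 = 0.52914.
Absolute risk reduction = 0.52914 − 0.45640 = 0.07274
NNT = 1 / ARR = 1 / 0.07274 = 13.748 → round up → 14

14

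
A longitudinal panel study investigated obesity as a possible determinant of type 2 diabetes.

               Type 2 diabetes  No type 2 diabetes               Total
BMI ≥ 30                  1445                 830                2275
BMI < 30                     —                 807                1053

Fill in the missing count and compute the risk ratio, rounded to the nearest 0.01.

2.72

The missing cell is in the unexposed row: 1053 − 807 = 246.
So a = 1445, b = 830, c = 246, d = 807.
RR = [a/(a+b)] / [c/(c+d)] = (1445/2275) / (246/1053) = 0.63516/0.23362 = 2.71882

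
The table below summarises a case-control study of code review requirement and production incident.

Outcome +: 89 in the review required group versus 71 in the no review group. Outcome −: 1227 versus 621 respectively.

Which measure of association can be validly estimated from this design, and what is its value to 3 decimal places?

From the description: a = 89, b = 1227, c = 71, d = 621.
This is a case-control study: participants were sampled on outcome status, so risks in the source population cannot be estimated directly — relative risk is not valid here. The odds ratio is the appropriate measure.
OR = (a·d)/(b·c) = (89 × 621) / (1227 × 71) = 55269 / 87117 = 0.63442

0.634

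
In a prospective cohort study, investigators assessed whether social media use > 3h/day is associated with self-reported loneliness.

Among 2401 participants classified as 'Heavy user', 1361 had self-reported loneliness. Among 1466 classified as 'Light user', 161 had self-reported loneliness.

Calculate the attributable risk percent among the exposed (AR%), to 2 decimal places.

80.63

From the description: a = 1361, b = 1040, c = 161, d = 1305.
Risk in exposed = 1361/2401 = 0.56685; risk in unexposed = 161/1466 = 0.10982.
RR = 0.56685/0.10982 = 5.16148
AR% = (RR − 1)/RR × 100 = (5.16148 − 1)/5.16148 × 100 = 80.6257%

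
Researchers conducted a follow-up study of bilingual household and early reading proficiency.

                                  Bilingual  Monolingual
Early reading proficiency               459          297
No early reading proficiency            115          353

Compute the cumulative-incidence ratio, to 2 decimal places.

1.75

Reading the table with exposure as columns: a = 459 (Bilingual, case), b = 115 (Bilingual, non-case), c = 297 (Monolingual, case), d = 353.
Risk in exposed = 459/574 = 0.79965; risk in unexposed = 297/650 = 0.45692.
RR = 0.79965 / 0.45692 = 1.75008
The risk among the exposed is 1.75 times that among the unexposed.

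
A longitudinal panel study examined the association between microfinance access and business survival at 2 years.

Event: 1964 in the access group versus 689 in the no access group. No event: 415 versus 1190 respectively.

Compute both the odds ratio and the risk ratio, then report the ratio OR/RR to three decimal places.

3.631

From the description: a = 1964, b = 415, c = 689, d = 1190.
OR = (1964·1190)/(415·689) = 2337160/285935 = 8.17375
Risk in exposed = 1964/2379 = 0.82556; risk in unexposed = 689/1879 = 0.36668; RR = 2.25141
OR/RR = 8.17375 / 2.25141 = 3.63050
The outcome is not rare, so the OR lies further from 1 than the RR.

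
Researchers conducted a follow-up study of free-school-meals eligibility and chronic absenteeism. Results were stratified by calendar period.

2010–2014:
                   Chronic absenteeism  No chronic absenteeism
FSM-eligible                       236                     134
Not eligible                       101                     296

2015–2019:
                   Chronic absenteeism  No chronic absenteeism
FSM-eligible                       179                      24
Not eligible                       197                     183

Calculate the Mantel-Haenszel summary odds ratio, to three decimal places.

OR_MH = Σ(aᵢdᵢ/nᵢ) / Σ(bᵢcᵢ/nᵢ), where nᵢ is the stratum total.
Stratum 1 (2010–2014): n = 767; a·d/n = 236·296/767 = 91.0769; b·c/n = 134·101/767 = 17.6454
Stratum 2 (2015–2019): n = 583; a·d/n = 179·183/583 = 56.1870; b·c/n = 24·197/583 = 8.1098
OR_MH = (91.0769 + 56.1870) / (17.6454 + 8.1098) = 147.2639 / 25.7551 = 5.71784

5.718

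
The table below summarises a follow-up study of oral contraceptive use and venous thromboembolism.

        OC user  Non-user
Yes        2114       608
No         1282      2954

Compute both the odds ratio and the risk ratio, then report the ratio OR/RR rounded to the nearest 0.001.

Reading the table with exposure as columns: a = 2114 (OC user, case), b = 1282 (OC user, non-case), c = 608 (Non-user, case), d = 2954.
OR = (2114·2954)/(1282·608) = 6244756/779456 = 8.01169
Risk in exposed = 2114/3396 = 0.62250; risk in unexposed = 608/3562 = 0.17069; RR = 3.64693
OR/RR = 8.01169 / 3.64693 = 2.19683
The outcome is not rare, so the OR lies further from 1 than the RR.

2.197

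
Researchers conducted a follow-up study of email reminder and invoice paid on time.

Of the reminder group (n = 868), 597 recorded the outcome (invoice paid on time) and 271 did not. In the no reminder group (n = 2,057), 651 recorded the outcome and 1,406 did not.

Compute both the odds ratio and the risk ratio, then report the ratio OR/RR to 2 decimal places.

From the description: a = 597, b = 271, c = 651, d = 1406.
OR = (597·1406)/(271·651) = 839382/176421 = 4.75783
Risk in exposed = 597/868 = 0.68779; risk in unexposed = 651/2057 = 0.31648; RR = 2.17324
OR/RR = 4.75783 / 2.17324 = 2.18928
The outcome is not rare, so the OR lies further from 1 than the RR.

2.19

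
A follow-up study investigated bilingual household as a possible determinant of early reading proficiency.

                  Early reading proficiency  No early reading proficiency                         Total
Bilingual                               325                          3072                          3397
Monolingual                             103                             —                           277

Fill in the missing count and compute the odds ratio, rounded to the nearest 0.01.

0.18

The missing cell is in the unexposed row: 277 − 103 = 174.
So a = 325, b = 3072, c = 103, d = 174.
OR = (a·d)/(b·c) = (325 × 174) / (3072 × 103) = 56550 / 316416 = 0.17872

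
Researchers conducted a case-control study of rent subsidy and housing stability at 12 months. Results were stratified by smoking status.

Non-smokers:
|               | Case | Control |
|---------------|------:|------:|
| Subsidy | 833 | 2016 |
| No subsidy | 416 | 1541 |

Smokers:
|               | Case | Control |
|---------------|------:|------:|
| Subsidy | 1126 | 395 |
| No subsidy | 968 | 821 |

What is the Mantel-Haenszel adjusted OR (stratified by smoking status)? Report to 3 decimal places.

1.884

OR_MH = Σ(aᵢdᵢ/nᵢ) / Σ(bᵢcᵢ/nᵢ), where nᵢ is the stratum total.
Stratum 1 (Non-smokers): n = 4806; a·d/n = 833·1541/4806 = 267.0938; b·c/n = 2016·416/4806 = 174.5019
Stratum 2 (Smokers): n = 3310; a·d/n = 1126·821/3310 = 279.2888; b·c/n = 395·968/3310 = 115.5166
OR_MH = (267.0938 + 279.2888) / (174.5019 + 115.5166) = 546.3827 / 290.0185 = 1.88396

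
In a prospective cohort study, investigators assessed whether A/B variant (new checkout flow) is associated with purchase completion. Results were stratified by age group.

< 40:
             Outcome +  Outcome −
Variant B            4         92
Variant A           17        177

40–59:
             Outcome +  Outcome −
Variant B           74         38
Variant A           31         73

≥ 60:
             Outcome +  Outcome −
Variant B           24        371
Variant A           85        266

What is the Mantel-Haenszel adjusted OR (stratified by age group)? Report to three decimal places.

OR_MH = Σ(aᵢdᵢ/nᵢ) / Σ(bᵢcᵢ/nᵢ), where nᵢ is the stratum total.
Stratum 1 (< 40): n = 290; a·d/n = 4·177/290 = 2.4414; b·c/n = 92·17/290 = 5.3931
Stratum 2 (40–59): n = 216; a·d/n = 74·73/216 = 25.0093; b·c/n = 38·31/216 = 5.4537
Stratum 3 (≥ 60): n = 746; a·d/n = 24·266/746 = 8.5576; b·c/n = 371·85/746 = 42.2721
OR_MH = (2.4414 + 25.0093 + 8.5576) / (5.3931 + 5.4537 + 42.2721) = 36.0083 / 53.1189 = 0.67788

0.678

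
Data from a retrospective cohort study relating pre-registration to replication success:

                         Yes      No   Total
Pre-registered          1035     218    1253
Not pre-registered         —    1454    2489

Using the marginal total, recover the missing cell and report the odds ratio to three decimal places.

The missing cell is in the unexposed row: 2489 − 1454 = 1035.
So a = 1035, b = 218, c = 1035, d = 1454.
OR = (a·d)/(b·c) = (1035 × 1454) / (218 × 1035) = 1504890 / 225630 = 6.66972

6.670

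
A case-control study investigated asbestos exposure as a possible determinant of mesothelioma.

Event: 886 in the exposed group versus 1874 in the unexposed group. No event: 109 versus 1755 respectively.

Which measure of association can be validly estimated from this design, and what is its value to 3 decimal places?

7.612

From the description: a = 886, b = 109, c = 1874, d = 1755.
This is a case-control study: participants were sampled on outcome status, so risks in the source population cannot be estimated directly — relative risk is not valid here. The odds ratio is the appropriate measure.
OR = (a·d)/(b·c) = (886 × 1755) / (109 × 1874) = 1554930 / 204266 = 7.61228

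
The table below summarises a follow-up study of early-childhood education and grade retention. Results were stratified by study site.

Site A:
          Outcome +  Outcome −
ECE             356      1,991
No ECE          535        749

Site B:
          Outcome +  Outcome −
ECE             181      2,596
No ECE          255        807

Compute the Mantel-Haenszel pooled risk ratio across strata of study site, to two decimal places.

0.33

RR_MH = Σ(aᵢ·n₀ᵢ/nᵢ) / Σ(cᵢ·n₁ᵢ/nᵢ), with n₁ᵢ = aᵢ+bᵢ (exposed), n₀ᵢ = cᵢ+dᵢ (unexposed), nᵢ = n₁ᵢ+n₀ᵢ.
Stratum 1 (Site A): n₁ = 2347, n₀ = 1284, n = 3631; a·n₀/n = 356·1284/3631 = 125.8893; c·n₁/n = 535·2347/3631 = 345.8124
Stratum 2 (Site B): n₁ = 2777, n₀ = 1062, n = 3839; a·n₀/n = 181·1062/3839 = 50.0709; c·n₁/n = 255·2777/3839 = 184.4582
RR_MH = (125.8893 + 50.0709) / (345.8124 + 184.4582) = 175.9601 / 530.2706 = 0.33183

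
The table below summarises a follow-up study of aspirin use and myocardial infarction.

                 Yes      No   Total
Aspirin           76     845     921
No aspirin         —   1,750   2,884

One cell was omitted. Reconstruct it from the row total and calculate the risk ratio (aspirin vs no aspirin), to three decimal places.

The missing cell is in the unexposed row: 2884 − 1750 = 1134.
So a = 76, b = 845, c = 1134, d = 1750.
RR = [a/(a+b)] / [c/(c+d)] = (76/921) / (1134/2884) = 0.08252/0.39320 = 0.20986

0.210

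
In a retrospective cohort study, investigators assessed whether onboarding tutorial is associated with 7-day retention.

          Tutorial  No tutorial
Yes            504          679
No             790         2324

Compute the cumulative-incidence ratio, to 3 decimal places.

Reading the table with exposure as columns: a = 504 (Tutorial, case), b = 790 (Tutorial, non-case), c = 679 (No tutorial, case), d = 2324.
Risk in exposed = 504/1294 = 0.38949; risk in unexposed = 679/3003 = 0.22611.
RR = 0.38949 / 0.22611 = 1.72259
The risk among the exposed is 1.72 times that among the unexposed.

1.723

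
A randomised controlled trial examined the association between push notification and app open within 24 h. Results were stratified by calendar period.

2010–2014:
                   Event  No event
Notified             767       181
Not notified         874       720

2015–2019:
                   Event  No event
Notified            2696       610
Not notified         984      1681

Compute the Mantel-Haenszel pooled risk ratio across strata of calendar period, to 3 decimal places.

1.934

RR_MH = Σ(aᵢ·n₀ᵢ/nᵢ) / Σ(cᵢ·n₁ᵢ/nᵢ), with n₁ᵢ = aᵢ+bᵢ (exposed), n₀ᵢ = cᵢ+dᵢ (unexposed), nᵢ = n₁ᵢ+n₀ᵢ.
Stratum 1 (2010–2014): n₁ = 948, n₀ = 1594, n = 2542; a·n₀/n = 767·1594/2542 = 480.9591; c·n₁/n = 874·948/2542 = 325.9449
Stratum 2 (2015–2019): n₁ = 3306, n₀ = 2665, n = 5971; a·n₀/n = 2696·2665/5971 = 1203.2892; c·n₁/n = 984·3306/5971 = 544.8173
RR_MH = (480.9591 + 1203.2892) / (325.9449 + 544.8173) = 1684.2483 / 870.7622 = 1.93422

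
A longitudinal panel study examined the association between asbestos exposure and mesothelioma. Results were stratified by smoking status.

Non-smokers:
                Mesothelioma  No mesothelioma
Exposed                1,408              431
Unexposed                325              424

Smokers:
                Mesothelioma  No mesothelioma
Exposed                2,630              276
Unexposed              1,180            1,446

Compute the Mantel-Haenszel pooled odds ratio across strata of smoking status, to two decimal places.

8.13

OR_MH = Σ(aᵢdᵢ/nᵢ) / Σ(bᵢcᵢ/nᵢ), where nᵢ is the stratum total.
Stratum 1 (Non-smokers): n = 2588; a·d/n = 1408·424/2588 = 230.6770; b·c/n = 431·325/2588 = 54.1248
Stratum 2 (Smokers): n = 5532; a·d/n = 2630·1446/5532 = 687.4512; b·c/n = 276·1180/5532 = 58.8720
OR_MH = (230.6770 + 687.4512) / (54.1248 + 58.8720) = 918.1282 / 112.9968 = 8.12526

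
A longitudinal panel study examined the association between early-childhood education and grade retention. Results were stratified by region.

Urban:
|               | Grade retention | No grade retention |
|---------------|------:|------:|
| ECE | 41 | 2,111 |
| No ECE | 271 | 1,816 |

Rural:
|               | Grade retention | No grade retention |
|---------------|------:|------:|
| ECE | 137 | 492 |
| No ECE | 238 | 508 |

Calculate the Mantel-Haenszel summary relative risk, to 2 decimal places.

0.38

RR_MH = Σ(aᵢ·n₀ᵢ/nᵢ) / Σ(cᵢ·n₁ᵢ/nᵢ), with n₁ᵢ = aᵢ+bᵢ (exposed), n₀ᵢ = cᵢ+dᵢ (unexposed), nᵢ = n₁ᵢ+n₀ᵢ.
Stratum 1 (Urban): n₁ = 2152, n₀ = 2087, n = 4239; a·n₀/n = 41·2087/4239 = 20.1857; c·n₁/n = 271·2152/4239 = 137.5777
Stratum 2 (Rural): n₁ = 629, n₀ = 746, n = 1375; a·n₀/n = 137·746/1375 = 74.3287; c·n₁/n = 238·629/1375 = 108.8742
RR_MH = (20.1857 + 74.3287) / (137.5777 + 108.8742) = 94.5144 / 246.4519 = 0.38350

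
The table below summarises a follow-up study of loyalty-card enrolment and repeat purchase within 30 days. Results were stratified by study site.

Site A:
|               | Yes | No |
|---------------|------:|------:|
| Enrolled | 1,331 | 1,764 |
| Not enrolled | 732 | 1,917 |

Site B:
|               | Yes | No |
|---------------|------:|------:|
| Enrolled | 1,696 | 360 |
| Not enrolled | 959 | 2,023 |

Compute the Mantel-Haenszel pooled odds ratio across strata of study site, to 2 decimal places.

3.84

OR_MH = Σ(aᵢdᵢ/nᵢ) / Σ(bᵢcᵢ/nᵢ), where nᵢ is the stratum total.
Stratum 1 (Site A): n = 5744; a·d/n = 1331·1917/5744 = 444.2073; b·c/n = 1764·732/5744 = 224.7994
Stratum 2 (Site B): n = 5038; a·d/n = 1696·2023/5038 = 681.0258; b·c/n = 360·959/5038 = 68.5272
OR_MH = (444.2073 + 681.0258) / (224.7994 + 68.5272) = 1125.2332 / 293.3266 = 3.83611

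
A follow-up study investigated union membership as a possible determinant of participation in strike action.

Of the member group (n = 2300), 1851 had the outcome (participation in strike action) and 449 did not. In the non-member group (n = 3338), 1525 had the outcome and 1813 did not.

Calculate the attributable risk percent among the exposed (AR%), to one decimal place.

From the description: a = 1851, b = 449, c = 1525, d = 1813.
Risk in exposed = 1851/2300 = 0.80478; risk in unexposed = 1525/3338 = 0.45686.
RR = 0.80478/0.45686 = 1.76155
AR% = (RR − 1)/RR × 100 = (1.76155 − 1)/1.76155 × 100 = 43.2318%

43.2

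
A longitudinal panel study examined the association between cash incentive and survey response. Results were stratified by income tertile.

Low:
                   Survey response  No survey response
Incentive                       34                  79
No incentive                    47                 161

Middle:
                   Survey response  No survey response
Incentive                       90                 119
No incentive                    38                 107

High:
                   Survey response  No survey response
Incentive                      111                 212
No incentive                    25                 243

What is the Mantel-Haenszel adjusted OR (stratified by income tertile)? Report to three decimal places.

OR_MH = Σ(aᵢdᵢ/nᵢ) / Σ(bᵢcᵢ/nᵢ), where nᵢ is the stratum total.
Stratum 1 (Low): n = 321; a·d/n = 34·161/321 = 17.0530; b·c/n = 79·47/321 = 11.5670
Stratum 2 (Middle): n = 354; a·d/n = 90·107/354 = 27.2034; b·c/n = 119·38/354 = 12.7740
Stratum 3 (High): n = 591; a·d/n = 111·243/591 = 45.6396; b·c/n = 212·25/591 = 8.9679
OR_MH = (17.0530 + 27.2034 + 45.6396) / (11.5670 + 12.7740 + 8.9679) = 89.8959 / 33.3088 = 2.69886

2.699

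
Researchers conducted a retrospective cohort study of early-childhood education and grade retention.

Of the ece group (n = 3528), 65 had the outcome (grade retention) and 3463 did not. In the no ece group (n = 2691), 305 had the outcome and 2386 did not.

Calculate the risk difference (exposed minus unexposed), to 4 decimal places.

-0.0949

From the description: a = 65, b = 3463, c = 305, d = 2386.
Risk in exposed = 65/3528 = 0.018424; risk in unexposed = 305/2691 = 0.113341.
Risk difference = 0.018424 − 0.113341 = -0.094917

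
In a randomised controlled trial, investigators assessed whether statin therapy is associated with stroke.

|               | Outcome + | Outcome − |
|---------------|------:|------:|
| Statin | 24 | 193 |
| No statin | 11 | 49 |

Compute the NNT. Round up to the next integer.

14

Risk in treated group = 24/217 = 0.11060; risk in control = 11/60 = 0.18333.
Absolute risk reduction = 0.18333 − 0.11060 = 0.07273
NNT = 1 / ARR = 1 / 0.07273 = 13.749 → round up → 14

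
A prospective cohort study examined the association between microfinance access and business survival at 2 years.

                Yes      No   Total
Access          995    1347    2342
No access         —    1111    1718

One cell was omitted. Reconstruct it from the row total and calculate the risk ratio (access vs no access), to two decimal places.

The missing cell is in the unexposed row: 1718 − 1111 = 607.
So a = 995, b = 1347, c = 607, d = 1111.
RR = [a/(a+b)] / [c/(c+d)] = (995/2342) / (607/1718) = 0.42485/0.35332 = 1.20246

1.20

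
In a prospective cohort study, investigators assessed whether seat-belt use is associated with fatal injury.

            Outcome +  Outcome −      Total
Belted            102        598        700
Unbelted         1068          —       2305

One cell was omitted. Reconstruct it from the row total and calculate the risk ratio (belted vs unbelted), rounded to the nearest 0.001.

The missing cell is in the unexposed row: 2305 − 1068 = 1237.
So a = 102, b = 598, c = 1068, d = 1237.
RR = [a/(a+b)] / [c/(c+d)] = (102/700) / (1068/2305) = 0.14571/0.46334 = 0.31449

0.314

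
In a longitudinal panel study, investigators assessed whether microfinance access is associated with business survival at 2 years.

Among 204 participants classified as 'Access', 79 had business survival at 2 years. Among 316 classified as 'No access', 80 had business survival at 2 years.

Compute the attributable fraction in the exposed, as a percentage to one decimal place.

From the description: a = 79, b = 125, c = 80, d = 236.
Risk in exposed = 79/204 = 0.38725; risk in unexposed = 80/316 = 0.25316.
RR = 0.38725/0.25316 = 1.52966
AR% = (RR − 1)/RR × 100 = (1.52966 − 1)/1.52966 × 100 = 34.6259%

34.6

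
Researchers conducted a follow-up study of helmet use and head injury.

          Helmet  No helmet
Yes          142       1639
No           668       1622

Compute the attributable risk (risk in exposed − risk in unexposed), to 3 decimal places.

Reading the table with exposure as columns: a = 142 (Helmet, case), b = 668 (Helmet, non-case), c = 1639 (No helmet, case), d = 1622.
Risk in exposed = 142/810 = 0.175309; risk in unexposed = 1639/3261 = 0.502607.
Risk difference = 0.175309 − 0.502607 = -0.327298

-0.327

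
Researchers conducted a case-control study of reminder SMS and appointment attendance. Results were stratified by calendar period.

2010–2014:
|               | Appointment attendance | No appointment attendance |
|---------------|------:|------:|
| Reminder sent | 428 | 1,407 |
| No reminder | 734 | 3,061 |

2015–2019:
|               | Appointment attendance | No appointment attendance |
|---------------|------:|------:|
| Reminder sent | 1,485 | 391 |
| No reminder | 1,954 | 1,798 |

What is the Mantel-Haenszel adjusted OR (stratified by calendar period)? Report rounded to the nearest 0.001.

2.215

OR_MH = Σ(aᵢdᵢ/nᵢ) / Σ(bᵢcᵢ/nᵢ), where nᵢ is the stratum total.
Stratum 1 (2010–2014): n = 5630; a·d/n = 428·3061/5630 = 232.7012; b·c/n = 1407·734/5630 = 183.4348
Stratum 2 (2015–2019): n = 5628; a·d/n = 1485·1798/5628 = 474.4190; b·c/n = 391·1954/5628 = 135.7523
OR_MH = (232.7012 + 474.4190) / (183.4348 + 135.7523) = 707.1202 / 319.1871 = 2.21538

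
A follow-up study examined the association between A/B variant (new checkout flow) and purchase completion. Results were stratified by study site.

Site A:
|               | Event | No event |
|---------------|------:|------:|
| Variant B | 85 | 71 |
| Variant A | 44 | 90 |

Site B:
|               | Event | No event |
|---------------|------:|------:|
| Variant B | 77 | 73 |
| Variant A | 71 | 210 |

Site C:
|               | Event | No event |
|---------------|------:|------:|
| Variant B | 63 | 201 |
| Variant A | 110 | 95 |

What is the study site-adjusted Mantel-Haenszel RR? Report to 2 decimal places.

1.06

RR_MH = Σ(aᵢ·n₀ᵢ/nᵢ) / Σ(cᵢ·n₁ᵢ/nᵢ), with n₁ᵢ = aᵢ+bᵢ (exposed), n₀ᵢ = cᵢ+dᵢ (unexposed), nᵢ = n₁ᵢ+n₀ᵢ.
Stratum 1 (Site A): n₁ = 156, n₀ = 134, n = 290; a·n₀/n = 85·134/290 = 39.2759; c·n₁/n = 44·156/290 = 23.6690
Stratum 2 (Site B): n₁ = 150, n₀ = 281, n = 431; a·n₀/n = 77·281/431 = 50.2019; c·n₁/n = 71·150/431 = 24.7100
Stratum 3 (Site C): n₁ = 264, n₀ = 205, n = 469; a·n₀/n = 63·205/469 = 27.5373; c·n₁/n = 110·264/469 = 61.9190
RR_MH = (39.2759 + 50.2019 + 27.5373) / (23.6690 + 24.7100 + 61.9190) = 117.0150 / 110.2979 = 1.06090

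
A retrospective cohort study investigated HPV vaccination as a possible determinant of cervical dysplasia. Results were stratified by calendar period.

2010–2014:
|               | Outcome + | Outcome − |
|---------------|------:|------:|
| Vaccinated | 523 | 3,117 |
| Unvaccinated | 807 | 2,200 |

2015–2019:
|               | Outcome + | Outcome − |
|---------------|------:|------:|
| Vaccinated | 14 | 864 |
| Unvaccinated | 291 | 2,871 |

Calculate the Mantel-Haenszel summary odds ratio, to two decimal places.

0.42

OR_MH = Σ(aᵢdᵢ/nᵢ) / Σ(bᵢcᵢ/nᵢ), where nᵢ is the stratum total.
Stratum 1 (2010–2014): n = 6647; a·d/n = 523·2200/6647 = 173.1006; b·c/n = 3117·807/6647 = 378.4292
Stratum 2 (2015–2019): n = 4040; a·d/n = 14·2871/4040 = 9.9490; b·c/n = 864·291/4040 = 62.2337
OR_MH = (173.1006 + 9.9490) / (378.4292 + 62.2337) = 183.0497 / 440.6629 = 0.41540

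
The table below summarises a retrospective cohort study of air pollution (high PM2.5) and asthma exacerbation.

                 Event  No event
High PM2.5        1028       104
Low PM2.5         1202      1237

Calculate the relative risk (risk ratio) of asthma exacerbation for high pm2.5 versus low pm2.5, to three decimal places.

Cells: a = 1028, b = 104, c = 1202, d = 1237.
Risk in exposed = 1028/1132 = 0.90813; risk in unexposed = 1202/2439 = 0.49282.
RR = 0.90813 / 0.49282 = 1.84270
The risk among the exposed is 1.84 times that among the unexposed.

1.843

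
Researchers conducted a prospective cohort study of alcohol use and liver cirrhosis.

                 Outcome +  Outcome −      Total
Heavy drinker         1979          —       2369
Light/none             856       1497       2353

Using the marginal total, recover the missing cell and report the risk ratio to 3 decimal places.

2.296

The missing cell is in the exposed row: 2369 − 1979 = 390.
So a = 1979, b = 390, c = 856, d = 1497.
RR = [a/(a+b)] / [c/(c+d)] = (1979/2369) / (856/2353) = 0.83537/0.36379 = 2.29630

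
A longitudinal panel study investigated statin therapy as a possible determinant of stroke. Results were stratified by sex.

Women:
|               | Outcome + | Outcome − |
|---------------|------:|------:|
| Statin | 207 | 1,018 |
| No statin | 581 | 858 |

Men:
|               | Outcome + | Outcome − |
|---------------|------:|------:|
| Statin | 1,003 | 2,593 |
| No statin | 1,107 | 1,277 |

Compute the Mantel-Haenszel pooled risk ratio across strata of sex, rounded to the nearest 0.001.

0.549

RR_MH = Σ(aᵢ·n₀ᵢ/nᵢ) / Σ(cᵢ·n₁ᵢ/nᵢ), with n₁ᵢ = aᵢ+bᵢ (exposed), n₀ᵢ = cᵢ+dᵢ (unexposed), nᵢ = n₁ᵢ+n₀ᵢ.
Stratum 1 (Women): n₁ = 1225, n₀ = 1439, n = 2664; a·n₀/n = 207·1439/2664 = 111.8142; c·n₁/n = 581·1225/2664 = 267.1640
Stratum 2 (Men): n₁ = 3596, n₀ = 2384, n = 5980; a·n₀/n = 1003·2384/5980 = 399.8582; c·n₁/n = 1107·3596/5980 = 665.6809
RR_MH = (111.8142 + 399.8582) / (267.1640 + 665.6809) = 511.6724 / 932.8450 = 0.54851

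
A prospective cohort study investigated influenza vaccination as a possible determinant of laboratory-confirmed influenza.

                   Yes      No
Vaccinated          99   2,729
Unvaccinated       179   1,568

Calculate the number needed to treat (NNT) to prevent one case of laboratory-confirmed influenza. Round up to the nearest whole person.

15

Risk in treated group = 99/2828 = 0.03501; risk in control = 179/1747 = 0.10246.
Absolute risk reduction = 0.10246 − 0.03501 = 0.06745
NNT = 1 / ARR = 1 / 0.06745 = 14.825 → round up → 15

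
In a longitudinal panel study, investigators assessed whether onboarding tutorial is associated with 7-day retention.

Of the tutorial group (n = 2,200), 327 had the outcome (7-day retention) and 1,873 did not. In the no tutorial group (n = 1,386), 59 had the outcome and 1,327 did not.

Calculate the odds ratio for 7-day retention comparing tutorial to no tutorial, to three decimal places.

3.927

From the description: a = 327, b = 1873, c = 59, d = 1327.
OR = (a·d)/(b·c) = (327 × 1327) / (1873 × 59) = 433929 / 110507 = 3.92671
The odds of 7-day retention are about 3.93 times as high in the tutorial group.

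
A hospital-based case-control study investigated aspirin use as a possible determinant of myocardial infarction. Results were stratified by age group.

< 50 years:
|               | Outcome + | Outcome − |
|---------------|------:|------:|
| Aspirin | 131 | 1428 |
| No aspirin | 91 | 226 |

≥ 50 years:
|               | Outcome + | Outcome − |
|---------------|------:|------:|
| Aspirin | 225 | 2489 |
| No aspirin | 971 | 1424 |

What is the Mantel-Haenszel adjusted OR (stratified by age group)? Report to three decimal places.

OR_MH = Σ(aᵢdᵢ/nᵢ) / Σ(bᵢcᵢ/nᵢ), where nᵢ is the stratum total.
Stratum 1 (< 50 years): n = 1876; a·d/n = 131·226/1876 = 15.7814; b·c/n = 1428·91/1876 = 69.2687
Stratum 2 (≥ 50 years): n = 5109; a·d/n = 225·1424/5109 = 62.7129; b·c/n = 2489·971/5109 = 473.0513
OR_MH = (15.7814 + 62.7129) / (69.2687 + 473.0513) = 78.4943 / 542.3199 = 0.14474

0.145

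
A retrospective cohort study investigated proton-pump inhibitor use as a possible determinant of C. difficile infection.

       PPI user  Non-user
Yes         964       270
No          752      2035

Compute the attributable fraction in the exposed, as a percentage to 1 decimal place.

79.1

Reading the table with exposure as columns: a = 964 (PPI user, case), b = 752 (PPI user, non-case), c = 270 (Non-user, case), d = 2035.
Risk in exposed = 964/1716 = 0.56177; risk in unexposed = 270/2305 = 0.11714.
RR = 0.56177/0.11714 = 4.79586
AR% = (RR − 1)/RR × 100 = (4.79586 − 1)/4.79586 × 100 = 79.1487%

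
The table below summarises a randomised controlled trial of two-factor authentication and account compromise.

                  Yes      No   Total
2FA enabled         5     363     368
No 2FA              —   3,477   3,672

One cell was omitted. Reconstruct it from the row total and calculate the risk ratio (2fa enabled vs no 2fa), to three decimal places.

0.256

The missing cell is in the unexposed row: 3672 − 3477 = 195.
So a = 5, b = 363, c = 195, d = 3477.
RR = [a/(a+b)] / [c/(c+d)] = (5/368) / (195/3672) = 0.01359/0.05310 = 0.25585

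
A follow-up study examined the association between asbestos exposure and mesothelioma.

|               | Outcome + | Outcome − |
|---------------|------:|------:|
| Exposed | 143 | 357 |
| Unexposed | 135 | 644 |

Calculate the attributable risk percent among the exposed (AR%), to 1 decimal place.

39.4

Cells: a = 143, b = 357, c = 135, d = 644.
Risk in exposed = 143/500 = 0.28600; risk in unexposed = 135/779 = 0.17330.
RR = 0.28600/0.17330 = 1.65033
AR% = (RR − 1)/RR × 100 = (1.65033 − 1)/1.65033 × 100 = 39.4059%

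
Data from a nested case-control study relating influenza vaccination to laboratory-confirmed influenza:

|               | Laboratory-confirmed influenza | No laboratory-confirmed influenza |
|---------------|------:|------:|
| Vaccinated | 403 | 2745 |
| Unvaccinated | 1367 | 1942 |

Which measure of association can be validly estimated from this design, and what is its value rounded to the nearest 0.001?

Cells: a = 403, b = 2745, c = 1367, d = 1942.
This is a nested case-control study: participants were sampled on outcome status, so risks in the source population cannot be estimated directly — relative risk is not valid here. The odds ratio is the appropriate measure.
OR = (a·d)/(b·c) = (403 × 1942) / (2745 × 1367) = 782626 / 3752415 = 0.20857

0.209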